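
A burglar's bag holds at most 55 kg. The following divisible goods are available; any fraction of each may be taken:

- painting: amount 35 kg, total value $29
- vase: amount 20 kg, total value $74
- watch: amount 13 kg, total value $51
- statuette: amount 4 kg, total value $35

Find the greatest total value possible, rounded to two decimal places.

174.91

Take in order of value per unit:
- statuette (35/4 per unit): all 4 → value 35, running total 35.00
- watch (51/13 per unit): all 13 → value 51, running total 86.00
- vase (74/20 per unit): all 20 → value 74, running total 160.00
- painting (29/35 per unit): 18 of 35 → value 18×29/35 = 14.9143, running total 174.91
Total 174.91.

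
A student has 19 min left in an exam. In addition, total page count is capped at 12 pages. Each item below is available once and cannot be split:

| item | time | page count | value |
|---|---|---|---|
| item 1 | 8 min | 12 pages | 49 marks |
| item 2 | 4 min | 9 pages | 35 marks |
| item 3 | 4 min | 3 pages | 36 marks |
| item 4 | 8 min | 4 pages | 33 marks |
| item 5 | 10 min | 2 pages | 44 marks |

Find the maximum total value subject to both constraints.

Feasible sets respecting both limits:
- item 3+item 5: time 14, page count 5, value 80
- item 2+item 5: time 14, page count 11, value 79
- item 4+item 5: time 18, page count 6, value 77
- item 2+item 3: time 8, page count 12, value 71
Best: 80 marks.

80 marks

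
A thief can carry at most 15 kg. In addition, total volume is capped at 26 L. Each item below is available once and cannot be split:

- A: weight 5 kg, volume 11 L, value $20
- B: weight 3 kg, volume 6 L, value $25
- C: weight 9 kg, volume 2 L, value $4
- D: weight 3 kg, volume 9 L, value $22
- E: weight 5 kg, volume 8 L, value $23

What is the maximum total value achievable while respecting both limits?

$70

Feasible sets respecting both limits:
- B+D+E: weight 11, volume 23, value 70
- A+B+E: weight 13, volume 25, value 68
- A+B+D: weight 11, volume 26, value 67
Best: $70.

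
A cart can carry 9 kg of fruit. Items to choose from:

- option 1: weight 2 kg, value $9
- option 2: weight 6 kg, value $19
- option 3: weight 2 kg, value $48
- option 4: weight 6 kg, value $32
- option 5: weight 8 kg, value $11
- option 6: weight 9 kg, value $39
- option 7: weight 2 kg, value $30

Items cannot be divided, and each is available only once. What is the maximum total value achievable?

Check high-value combinations within 9 kg:
- option 1+option 3+option 7: weight 2+2+2=6, value 9+48+30=87
- option 3+option 4: weight 2+6=8, value 48+32=80
- option 3+option 7: weight 2+2=4, value 48+30=78
- option 2+option 3: weight 6+2=8, value 19+48=67
Best: $87.

$87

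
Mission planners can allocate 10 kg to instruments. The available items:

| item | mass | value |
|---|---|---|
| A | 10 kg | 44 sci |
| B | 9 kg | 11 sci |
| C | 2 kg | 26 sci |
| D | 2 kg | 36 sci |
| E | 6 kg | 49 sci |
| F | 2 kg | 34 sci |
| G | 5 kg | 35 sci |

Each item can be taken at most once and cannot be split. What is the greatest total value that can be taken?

Check high-value combinations within 10 kg:
- D+E+F: mass 2+6+2=10, value 36+49+34=119
- C+D+E: mass 2+2+6=10, value 26+36+49=111
- C+E+F: mass 2+6+2=10, value 26+49+34=109
Best: 119 sci.

119 sci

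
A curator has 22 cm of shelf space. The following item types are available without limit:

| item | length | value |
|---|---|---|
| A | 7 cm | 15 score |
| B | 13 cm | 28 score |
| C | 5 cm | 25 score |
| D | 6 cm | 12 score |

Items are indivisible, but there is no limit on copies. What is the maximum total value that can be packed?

Best value-per-unit is C at 25/5, and filling with it alone uses length 4×5=20. No mix of the others beats 4×25 = 100.

100 score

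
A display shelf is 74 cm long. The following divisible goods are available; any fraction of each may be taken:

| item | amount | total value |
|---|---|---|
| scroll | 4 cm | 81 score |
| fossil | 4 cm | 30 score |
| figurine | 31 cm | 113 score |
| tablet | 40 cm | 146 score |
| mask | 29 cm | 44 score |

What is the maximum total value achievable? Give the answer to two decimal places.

Take in order of value per unit:
- scroll (81/4 per unit): all 4 → value 81, running total 81.00
- fossil (30/4 per unit): all 4 → value 30, running total 111.00
- tablet (146/40 per unit): all 40 → value 146, running total 257.00
- figurine (113/31 per unit): 26 of 31 → value 26×113/31 = 94.7742, running total 351.77
Total 351.77.

351.77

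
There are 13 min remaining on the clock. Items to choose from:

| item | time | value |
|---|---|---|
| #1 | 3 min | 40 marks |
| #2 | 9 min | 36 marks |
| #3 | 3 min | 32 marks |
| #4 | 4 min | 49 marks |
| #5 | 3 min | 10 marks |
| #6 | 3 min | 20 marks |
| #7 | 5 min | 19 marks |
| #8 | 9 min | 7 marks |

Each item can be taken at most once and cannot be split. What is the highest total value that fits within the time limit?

141 marks

This is a 0/1 knapsack; check combinations near the capacity.
- #1+#3+#4+#6: time 3+3+4+3=13, value 40+32+49+20=141
- #1+#3+#4+#5: time 3+3+4+3=13, value 40+32+49+10=131
- #1+#3+#4: time 3+3+4=10, value 40+32+49=121
- #1+#4+#5+#6: time 3+4+3+3=13, value 40+49+10+20=119
Best: 141 marks.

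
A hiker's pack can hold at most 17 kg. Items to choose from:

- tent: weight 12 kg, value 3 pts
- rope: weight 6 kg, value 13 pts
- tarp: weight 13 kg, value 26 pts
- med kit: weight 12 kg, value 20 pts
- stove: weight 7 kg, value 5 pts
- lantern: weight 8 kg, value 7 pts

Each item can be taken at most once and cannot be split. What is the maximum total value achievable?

Check high-value combinations within 17 kg:
- tarp: weight 13, value 26
- med kit: weight 12, value 20
- rope+lantern: weight 6+8=14, value 13+7=20
Best: 26 pts.

26 pts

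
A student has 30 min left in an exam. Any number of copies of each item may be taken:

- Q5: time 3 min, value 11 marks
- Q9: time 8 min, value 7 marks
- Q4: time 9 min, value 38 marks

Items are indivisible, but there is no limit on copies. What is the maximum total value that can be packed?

Best value-per-unit is Q4 at 38/9; filling with it alone gives 3×38 = 114.
Optimal mix: 1×Q5 + 3×Q4 → time 30, value 125.

125 marks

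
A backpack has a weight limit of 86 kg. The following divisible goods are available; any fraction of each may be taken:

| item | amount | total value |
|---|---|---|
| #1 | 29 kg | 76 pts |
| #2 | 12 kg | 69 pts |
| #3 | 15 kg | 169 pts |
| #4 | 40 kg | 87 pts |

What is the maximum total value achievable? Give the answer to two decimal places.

379.25

Take in order of value per unit:
- #3 (169/15 per unit): all 15 → value 169, running total 169.00
- #2 (69/12 per unit): all 12 → value 69, running total 238.00
- #1 (76/29 per unit): all 29 → value 76, running total 314.00
- #4 (87/40 per unit): 30 of 40 → value 30×87/40 = 65.2500, running total 379.25
Total 379.25.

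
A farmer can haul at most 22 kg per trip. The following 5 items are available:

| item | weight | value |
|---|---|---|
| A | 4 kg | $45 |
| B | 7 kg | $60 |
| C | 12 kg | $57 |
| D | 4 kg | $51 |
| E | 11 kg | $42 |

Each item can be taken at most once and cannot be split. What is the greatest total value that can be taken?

$156

Check high-value combinations within 22 kg:
- A+B+D: weight 4+7+4=15, value 45+60+51=156
- A+C+D: weight 4+12+4=20, value 45+57+51=153
- B+D+E: weight 7+4+11=22, value 60+51+42=153
Best: $156.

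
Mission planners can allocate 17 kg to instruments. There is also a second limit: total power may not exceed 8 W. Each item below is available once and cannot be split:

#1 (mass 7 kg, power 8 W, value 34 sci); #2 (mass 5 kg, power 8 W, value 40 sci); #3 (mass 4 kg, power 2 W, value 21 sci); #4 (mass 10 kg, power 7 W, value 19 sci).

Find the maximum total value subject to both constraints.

Feasible sets respecting both limits:
- #2: mass 5, power 8, value 40
- #1: mass 7, power 8, value 34
- #3: mass 4, power 2, value 21
- #4: mass 10, power 7, value 19
Best: 40 sci.

40 sci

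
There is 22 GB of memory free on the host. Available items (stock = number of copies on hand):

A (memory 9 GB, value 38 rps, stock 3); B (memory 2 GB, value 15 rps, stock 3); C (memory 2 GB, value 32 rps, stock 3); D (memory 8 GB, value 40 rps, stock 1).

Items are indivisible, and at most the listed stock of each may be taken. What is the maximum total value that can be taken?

Best selections within memory 22 and stock limits:
- 3×B + 3×C + 1×D: memory 20, value 181
- 1×A + 3×B + 3×C: memory 21, value 179
- 2×B + 3×C + 1×D: memory 18, value 166
- 1×A + 2×B + 3×C: memory 19, value 164
Best: 181 rps.

181 rps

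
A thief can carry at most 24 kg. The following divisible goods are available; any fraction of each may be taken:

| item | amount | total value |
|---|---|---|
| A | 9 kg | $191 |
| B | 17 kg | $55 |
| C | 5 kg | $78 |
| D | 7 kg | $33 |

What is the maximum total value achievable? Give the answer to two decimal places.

311.71

Take in order of value per unit:
- A (191/9 per unit): all 9 → value 191, running total 191.00
- C (78/5 per unit): all 5 → value 78, running total 269.00
- D (33/7 per unit): all 7 → value 33, running total 302.00
- B (55/17 per unit): 3 of 17 → value 3×55/17 = 9.7059, running total 311.71
Total 311.71.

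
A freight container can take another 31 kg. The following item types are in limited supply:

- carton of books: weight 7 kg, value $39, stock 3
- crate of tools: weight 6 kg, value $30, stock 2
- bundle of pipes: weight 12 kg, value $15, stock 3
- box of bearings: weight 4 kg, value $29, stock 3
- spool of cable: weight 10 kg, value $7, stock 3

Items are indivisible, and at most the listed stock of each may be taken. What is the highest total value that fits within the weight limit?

$186

Best selections within weight 31 and stock limits:
- 1×carton of books + 2×crate of tools + 3×box of bearings: weight 31, value 186
- 3×carton of books + 1×crate of tools + 1×box of bearings: weight 31, value 176
- 3×carton of books + 2×box of bearings: weight 29, value 175
Best: $186.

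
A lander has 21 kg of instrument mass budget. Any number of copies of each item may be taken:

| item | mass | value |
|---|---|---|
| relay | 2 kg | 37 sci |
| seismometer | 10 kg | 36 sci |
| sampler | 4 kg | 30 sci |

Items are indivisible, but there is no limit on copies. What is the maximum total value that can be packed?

Best value-per-unit is relay at 37/2, and filling with it alone uses mass 10×2=20. No mix of the others beats 10×37 = 370.

370 sci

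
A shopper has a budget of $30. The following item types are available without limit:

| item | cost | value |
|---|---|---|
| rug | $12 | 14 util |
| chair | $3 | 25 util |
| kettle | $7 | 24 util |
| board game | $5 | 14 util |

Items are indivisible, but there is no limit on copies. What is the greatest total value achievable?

Best value-per-unit is chair at 25/3, and filling with it alone uses cost 10×3=30. No mix of the others beats 10×25 = 250.

250 util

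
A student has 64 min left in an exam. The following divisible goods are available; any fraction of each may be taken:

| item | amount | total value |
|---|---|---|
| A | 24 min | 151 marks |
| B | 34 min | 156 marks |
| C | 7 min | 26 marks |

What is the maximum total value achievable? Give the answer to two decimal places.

329.29

Take in order of value per unit:
- A (151/24 per unit): all 24 → value 151, running total 151.00
- B (156/34 per unit): all 34 → value 156, running total 307.00
- C (26/7 per unit): 6 of 7 → value 6×26/7 = 22.2857, running total 329.29
Total 329.29.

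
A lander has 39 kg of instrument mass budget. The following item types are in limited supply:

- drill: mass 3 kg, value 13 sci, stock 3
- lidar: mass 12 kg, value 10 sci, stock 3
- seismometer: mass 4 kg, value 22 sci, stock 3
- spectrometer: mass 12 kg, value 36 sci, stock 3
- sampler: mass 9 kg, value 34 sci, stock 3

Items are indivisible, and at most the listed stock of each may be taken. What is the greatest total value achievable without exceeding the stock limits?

173 sci

Top feasible selections:
- 3×drill + 3×seismometer + 2×sampler: mass 39, value 173
- 3×seismometer + 3×sampler: mass 39, value 168
Best: 173 sci.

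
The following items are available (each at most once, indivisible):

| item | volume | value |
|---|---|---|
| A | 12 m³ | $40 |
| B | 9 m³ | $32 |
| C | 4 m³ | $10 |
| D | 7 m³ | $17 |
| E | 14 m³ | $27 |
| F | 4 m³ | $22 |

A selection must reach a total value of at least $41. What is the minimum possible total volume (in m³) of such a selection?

Subsets with value ≥ 41, sorted by total volume:
- B+F: volume 13, value 54
- B+C: volume 13, value 42
- C+D+F: volume 15, value 49
Minimum volume: 13 m³.

13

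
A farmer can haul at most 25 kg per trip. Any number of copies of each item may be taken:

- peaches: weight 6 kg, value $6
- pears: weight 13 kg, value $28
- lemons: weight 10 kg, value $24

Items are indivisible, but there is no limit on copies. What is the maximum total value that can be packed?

Best value-per-unit is lemons at 24/10; filling with it alone gives 2×24 = 48.
Optimal mix: 1×pears + 1×lemons → weight 23, value 52.

$52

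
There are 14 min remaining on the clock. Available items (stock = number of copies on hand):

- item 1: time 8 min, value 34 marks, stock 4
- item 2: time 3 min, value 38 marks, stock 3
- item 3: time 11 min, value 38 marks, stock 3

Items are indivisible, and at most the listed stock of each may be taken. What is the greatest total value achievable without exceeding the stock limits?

Best selections within time 14 and stock limits:
- 3×item 2: time 9, value 114
- 1×item 1 + 2×item 2: time 14, value 110
Best: 114 marks.

114 marks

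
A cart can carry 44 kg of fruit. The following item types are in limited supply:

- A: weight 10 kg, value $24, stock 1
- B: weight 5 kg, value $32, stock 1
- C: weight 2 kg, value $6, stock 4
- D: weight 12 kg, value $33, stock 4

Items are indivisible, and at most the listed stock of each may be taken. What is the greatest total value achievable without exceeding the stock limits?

$137

Top feasible selections:
- 1×B + 1×C + 3×D: weight 43, value 137
- 1×A + 1×B + 2×C + 2×D: weight 43, value 134
- 1×B + 3×D: weight 41, value 131
Best: $137.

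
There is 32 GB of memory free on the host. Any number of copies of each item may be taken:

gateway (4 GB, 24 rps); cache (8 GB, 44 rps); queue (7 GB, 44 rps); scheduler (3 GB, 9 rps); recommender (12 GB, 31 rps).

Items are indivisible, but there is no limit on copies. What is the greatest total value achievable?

Best value-per-unit is queue at 44/7; filling with it alone gives 4×44 = 176.
Optimal mix: 1×gateway + 4×queue → memory 32, value 200.

200 rps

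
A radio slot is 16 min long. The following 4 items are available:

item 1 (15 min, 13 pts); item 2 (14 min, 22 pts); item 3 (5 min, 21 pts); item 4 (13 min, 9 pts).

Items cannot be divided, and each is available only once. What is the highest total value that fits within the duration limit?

Check high-value combinations within 16 min:
- item 2: duration 14, value 22
- item 3: duration 5, value 21
- item 1: duration 15, value 13
- item 4: duration 13, value 9
Best: 22 pts.

22 pts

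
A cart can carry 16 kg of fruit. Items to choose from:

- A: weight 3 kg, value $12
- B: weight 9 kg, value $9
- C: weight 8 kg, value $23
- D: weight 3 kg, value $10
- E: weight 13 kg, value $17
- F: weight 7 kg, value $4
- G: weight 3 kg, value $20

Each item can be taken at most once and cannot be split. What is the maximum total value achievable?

$55

Check high-value combinations within 16 kg:
- A+C+G: weight 3+8+3=14, value 12+23+20=55
- C+D+G: weight 8+3+3=14, value 23+10+20=53
- A+D+F+G: weight 3+3+7+3=16, value 12+10+4+20=46
Best: $55.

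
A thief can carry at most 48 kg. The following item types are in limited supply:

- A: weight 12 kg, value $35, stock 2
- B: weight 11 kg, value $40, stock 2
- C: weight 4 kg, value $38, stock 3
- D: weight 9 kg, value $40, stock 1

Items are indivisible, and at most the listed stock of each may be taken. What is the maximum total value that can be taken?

$234

Top feasible selections:
- 2×B + 3×C + 1×D: weight 43, value 234
- 1×A + 1×B + 3×C + 1×D: weight 44, value 229
Best: $234.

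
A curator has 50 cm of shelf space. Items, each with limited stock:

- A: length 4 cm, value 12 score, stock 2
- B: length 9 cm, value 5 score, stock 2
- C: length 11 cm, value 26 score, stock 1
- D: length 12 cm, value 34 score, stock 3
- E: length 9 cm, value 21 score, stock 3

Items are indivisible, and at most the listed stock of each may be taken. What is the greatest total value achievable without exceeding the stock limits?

Top feasible selections:
- 1×A + 3×D + 1×E: length 49, value 135
- 2×A + 2×D + 2×E: length 50, value 134
Best: 135 score.

135 score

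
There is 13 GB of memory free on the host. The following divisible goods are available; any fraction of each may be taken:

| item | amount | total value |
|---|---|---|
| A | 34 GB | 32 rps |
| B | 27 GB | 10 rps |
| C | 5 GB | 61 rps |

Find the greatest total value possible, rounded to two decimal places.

68.53

Take in order of value per unit:
- C (61/5 per unit): all 5 → value 61, running total 61.00
- A (32/34 per unit): 8 of 34 → value 8×32/34 = 7.5294, running total 68.53
Total 68.53.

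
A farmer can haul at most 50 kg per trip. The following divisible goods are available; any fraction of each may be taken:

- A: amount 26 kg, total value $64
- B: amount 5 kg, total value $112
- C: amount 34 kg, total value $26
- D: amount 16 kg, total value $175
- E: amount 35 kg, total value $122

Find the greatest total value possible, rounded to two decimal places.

Take in order of value per unit:
- B (112/5 per unit): all 5 → value 112, running total 112.00
- D (175/16 per unit): all 16 → value 175, running total 287.00
- E (122/35 per unit): 29 of 35 → value 29×122/35 = 101.0857, running total 388.09
Total 388.09.

388.09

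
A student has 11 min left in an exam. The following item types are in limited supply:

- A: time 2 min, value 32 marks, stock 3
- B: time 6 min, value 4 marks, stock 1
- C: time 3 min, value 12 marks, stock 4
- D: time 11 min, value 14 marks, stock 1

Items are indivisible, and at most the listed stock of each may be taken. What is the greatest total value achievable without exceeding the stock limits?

Best selections within time 11 and stock limits:
- 3×A + 1×C: time 9, value 108
- 3×A: time 6, value 96
- 2×A + 2×C: time 10, value 88
Best: 108 marks.

108 marks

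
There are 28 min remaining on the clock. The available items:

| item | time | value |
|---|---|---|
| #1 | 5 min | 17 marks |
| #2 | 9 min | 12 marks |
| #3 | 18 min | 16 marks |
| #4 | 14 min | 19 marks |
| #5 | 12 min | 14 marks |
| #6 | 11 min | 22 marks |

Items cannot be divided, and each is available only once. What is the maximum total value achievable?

53 marks

Check high-value combinations within 28 min:
- #1+#5+#6: time 5+12+11=28, value 17+14+22=53
- #1+#2+#6: time 5+9+11=25, value 17+12+22=51
- #1+#2+#4: time 5+9+14=28, value 17+12+19=48
- #1+#2+#5: time 5+9+12=26, value 17+12+14=43
- #4+#6: time 14+11=25, value 19+22=41
Best: 53 marks.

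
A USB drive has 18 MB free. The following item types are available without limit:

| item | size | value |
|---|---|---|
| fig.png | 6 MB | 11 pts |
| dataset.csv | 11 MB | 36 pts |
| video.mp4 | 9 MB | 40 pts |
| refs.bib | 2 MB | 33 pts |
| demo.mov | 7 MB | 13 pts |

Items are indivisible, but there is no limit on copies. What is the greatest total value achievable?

297 pts

Best value-per-unit is refs.bib at 33/2, and filling with it alone uses size 9×2=18. No mix of the others beats 9×33 = 297.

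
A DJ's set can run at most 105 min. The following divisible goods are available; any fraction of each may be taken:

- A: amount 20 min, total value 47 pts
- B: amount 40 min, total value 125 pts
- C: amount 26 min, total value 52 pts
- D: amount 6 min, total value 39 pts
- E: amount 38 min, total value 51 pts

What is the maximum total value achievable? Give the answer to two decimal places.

Take in order of value per unit:
- D (39/6 per unit): all 6 → value 39, running total 39.00
- B (125/40 per unit): all 40 → value 125, running total 164.00
- A (47/20 per unit): all 20 → value 47, running total 211.00
- C (52/26 per unit): all 26 → value 52, running total 263.00
- E (51/38 per unit): 13 of 38 → value 13×51/38 = 17.4474, running total 280.45
Total 280.45.

280.45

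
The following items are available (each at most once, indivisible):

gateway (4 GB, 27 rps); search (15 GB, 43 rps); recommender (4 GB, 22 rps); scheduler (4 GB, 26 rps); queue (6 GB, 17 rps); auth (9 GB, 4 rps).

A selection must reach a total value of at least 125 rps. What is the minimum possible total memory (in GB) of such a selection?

33

Subsets with value ≥ 125, sorted by total memory:
- gateway+search+recommender+scheduler+queue: memory 33, value 135
- gateway+search+recommender+scheduler+queue+auth: memory 42, value 139
Minimum memory: 33 GB.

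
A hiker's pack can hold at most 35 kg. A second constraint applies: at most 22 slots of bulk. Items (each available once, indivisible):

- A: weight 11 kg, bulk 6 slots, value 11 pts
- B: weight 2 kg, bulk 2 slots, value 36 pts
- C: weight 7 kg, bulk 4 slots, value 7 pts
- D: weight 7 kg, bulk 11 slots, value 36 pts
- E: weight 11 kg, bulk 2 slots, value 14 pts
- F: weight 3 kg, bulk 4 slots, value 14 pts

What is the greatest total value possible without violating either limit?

100 pts

Feasible sets respecting both limits:
- B+D+E+F: weight 23, bulk 19, value 100
- A+B+D+E: weight 31, bulk 21, value 97
- B+C+D+E: weight 27, bulk 19, value 93
Best: 100 pts.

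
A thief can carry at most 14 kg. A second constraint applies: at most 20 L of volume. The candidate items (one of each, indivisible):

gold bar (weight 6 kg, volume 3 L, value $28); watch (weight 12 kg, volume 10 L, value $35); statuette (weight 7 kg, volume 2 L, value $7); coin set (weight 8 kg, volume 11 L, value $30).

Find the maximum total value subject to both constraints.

$58

Feasible sets respecting both limits:
- gold bar+coin set: weight 14, volume 14, value 58
- watch: weight 12, volume 10, value 35
- gold bar+statuette: weight 13, volume 5, value 35
- coin set: weight 8, volume 11, value 30
Best: $58.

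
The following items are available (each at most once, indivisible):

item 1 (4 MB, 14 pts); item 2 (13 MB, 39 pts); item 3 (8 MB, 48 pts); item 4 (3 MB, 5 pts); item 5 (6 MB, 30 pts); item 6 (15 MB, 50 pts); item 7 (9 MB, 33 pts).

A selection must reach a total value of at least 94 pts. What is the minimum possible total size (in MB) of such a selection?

Subsets with value ≥ 94, sorted by total size:
- item 1+item 3+item 4+item 5: size 21, value 97
- item 1+item 3+item 7: size 21, value 95
- item 3+item 5+item 7: size 23, value 111
Minimum size: 21 MB.

21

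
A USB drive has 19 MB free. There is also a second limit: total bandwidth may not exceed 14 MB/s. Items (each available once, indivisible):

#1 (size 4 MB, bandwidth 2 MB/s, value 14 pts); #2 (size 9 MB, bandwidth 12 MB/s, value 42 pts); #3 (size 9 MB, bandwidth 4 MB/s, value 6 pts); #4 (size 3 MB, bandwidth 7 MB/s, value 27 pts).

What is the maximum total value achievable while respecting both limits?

Feasible sets respecting both limits:
- #1+#2: size 13, bandwidth 14, value 56
- #1+#3+#4: size 16, bandwidth 13, value 47
- #2: size 9, bandwidth 12, value 42
Best: 56 pts.

56 pts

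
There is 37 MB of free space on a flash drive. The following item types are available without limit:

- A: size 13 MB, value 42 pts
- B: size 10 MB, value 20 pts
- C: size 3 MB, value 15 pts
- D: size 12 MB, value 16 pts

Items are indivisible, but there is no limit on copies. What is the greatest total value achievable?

Best value-per-unit is C at 15/3, and filling with it alone uses size 12×3=36. No mix of the others beats 12×15 = 180.

180 pts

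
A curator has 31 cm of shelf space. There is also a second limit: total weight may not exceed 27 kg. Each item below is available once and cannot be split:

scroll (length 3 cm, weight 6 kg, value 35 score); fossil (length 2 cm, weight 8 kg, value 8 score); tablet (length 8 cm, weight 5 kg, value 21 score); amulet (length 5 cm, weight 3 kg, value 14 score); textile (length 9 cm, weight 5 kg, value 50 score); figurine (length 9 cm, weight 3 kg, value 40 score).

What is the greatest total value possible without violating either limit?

Feasible sets respecting both limits:
- scroll+fossil+tablet+textile+figurine: length 31, weight 27, value 154
- scroll+fossil+amulet+textile+figurine: length 28, weight 25, value 147
- scroll+tablet+textile+figurine: length 29, weight 19, value 146
- scroll+amulet+textile+figurine: length 26, weight 17, value 139
Best: 154 score.

154 score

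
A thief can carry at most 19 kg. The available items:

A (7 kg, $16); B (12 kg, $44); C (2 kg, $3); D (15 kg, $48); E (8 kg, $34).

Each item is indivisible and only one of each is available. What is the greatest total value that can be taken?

Check high-value combinations within 19 kg:
- A+B: weight 7+12=19, value 16+44=60
- A+C+E: weight 7+2+8=17, value 16+3+34=53
- C+D: weight 2+15=17, value 3+48=51
- A+E: weight 7+8=15, value 16+34=50
Best: $60.

$60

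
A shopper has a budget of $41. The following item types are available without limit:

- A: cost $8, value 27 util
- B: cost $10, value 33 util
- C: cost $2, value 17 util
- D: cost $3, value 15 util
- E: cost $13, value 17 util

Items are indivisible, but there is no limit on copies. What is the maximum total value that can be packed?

340 util

Best value-per-unit is C at 17/2, and filling with it alone uses cost 20×2=40. No mix of the others beats 20×17 = 340.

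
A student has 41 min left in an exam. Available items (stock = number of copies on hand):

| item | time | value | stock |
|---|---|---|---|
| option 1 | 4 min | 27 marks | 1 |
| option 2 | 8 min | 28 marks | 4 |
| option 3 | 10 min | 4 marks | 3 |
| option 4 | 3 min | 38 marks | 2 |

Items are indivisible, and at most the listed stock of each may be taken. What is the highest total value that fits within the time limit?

188 marks

Top feasible selections:
- 4×option 2 + 2×option 4: time 38, value 188
- 1×option 1 + 3×option 2 + 2×option 4: time 34, value 187
Best: 188 marks.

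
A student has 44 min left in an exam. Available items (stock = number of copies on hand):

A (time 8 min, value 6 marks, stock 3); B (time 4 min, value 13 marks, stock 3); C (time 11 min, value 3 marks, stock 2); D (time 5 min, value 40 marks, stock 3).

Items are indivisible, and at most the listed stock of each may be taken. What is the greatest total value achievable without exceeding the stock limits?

Top feasible selections:
- 2×A + 3×B + 3×D: time 43, value 171
- 1×A + 3×B + 3×D: time 35, value 165
- 3×B + 1×C + 3×D: time 38, value 162
Best: 171 marks.

171 marks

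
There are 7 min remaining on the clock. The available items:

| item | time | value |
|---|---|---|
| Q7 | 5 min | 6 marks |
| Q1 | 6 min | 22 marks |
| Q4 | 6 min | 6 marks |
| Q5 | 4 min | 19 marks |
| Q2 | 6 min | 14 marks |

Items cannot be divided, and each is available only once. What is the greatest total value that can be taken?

This is a 0/1 knapsack; check combinations near the capacity.
- Q1: time 6, value 22
- Q5: time 4, value 19
- Q2: time 6, value 14
- Q7: time 5, value 6
Best: 22 marks.

22 marks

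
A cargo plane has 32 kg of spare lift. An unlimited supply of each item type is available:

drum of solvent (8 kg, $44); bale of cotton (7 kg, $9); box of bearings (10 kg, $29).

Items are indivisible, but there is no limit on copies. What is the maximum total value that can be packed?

$176

Best value-per-unit is drum of solvent at 44/8, and filling with it alone uses weight 4×8=32. No mix of the others beats 4×44 = 176.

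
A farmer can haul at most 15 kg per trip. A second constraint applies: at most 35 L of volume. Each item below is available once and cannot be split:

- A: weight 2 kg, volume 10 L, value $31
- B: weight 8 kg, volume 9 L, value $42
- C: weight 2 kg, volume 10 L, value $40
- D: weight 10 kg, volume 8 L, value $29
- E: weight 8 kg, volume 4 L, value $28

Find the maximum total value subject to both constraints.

$113

Feasible sets respecting both limits:
- A+B+C: weight 12, volume 29, value 113
- A+C+D: weight 14, volume 28, value 100
- A+C+E: weight 12, volume 24, value 99
Best: $113.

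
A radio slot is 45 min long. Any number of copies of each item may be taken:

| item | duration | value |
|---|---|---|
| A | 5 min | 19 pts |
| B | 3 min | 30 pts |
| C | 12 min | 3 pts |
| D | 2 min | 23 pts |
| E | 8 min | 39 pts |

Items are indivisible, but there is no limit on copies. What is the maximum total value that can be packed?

513 pts

Best value-per-unit is D at 23/2; filling with it alone gives 22×23 = 506.
Optimal mix: 1×B + 21×D → duration 45, value 513.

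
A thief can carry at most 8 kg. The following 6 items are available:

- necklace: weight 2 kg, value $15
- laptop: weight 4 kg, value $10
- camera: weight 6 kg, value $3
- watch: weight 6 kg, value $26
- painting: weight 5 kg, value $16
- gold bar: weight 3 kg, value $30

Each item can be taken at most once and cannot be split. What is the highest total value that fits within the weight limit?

$46

This is a 0/1 knapsack; check combinations near the capacity.
- painting+gold bar: weight 5+3=8, value 16+30=46
- necklace+gold bar: weight 2+3=5, value 15+30=45
- necklace+watch: weight 2+6=8, value 15+26=41
- laptop+gold bar: weight 4+3=7, value 10+30=40
- necklace+painting: weight 2+5=7, value 15+16=31
Best: $46.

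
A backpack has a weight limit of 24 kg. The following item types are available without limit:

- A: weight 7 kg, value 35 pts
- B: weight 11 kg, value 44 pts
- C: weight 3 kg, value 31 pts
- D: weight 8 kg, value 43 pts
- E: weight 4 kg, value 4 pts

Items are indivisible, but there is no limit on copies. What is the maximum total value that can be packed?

248 pts

Best value-per-unit is C at 31/3, and filling with it alone uses weight 8×3=24. No mix of the others beats 8×31 = 248.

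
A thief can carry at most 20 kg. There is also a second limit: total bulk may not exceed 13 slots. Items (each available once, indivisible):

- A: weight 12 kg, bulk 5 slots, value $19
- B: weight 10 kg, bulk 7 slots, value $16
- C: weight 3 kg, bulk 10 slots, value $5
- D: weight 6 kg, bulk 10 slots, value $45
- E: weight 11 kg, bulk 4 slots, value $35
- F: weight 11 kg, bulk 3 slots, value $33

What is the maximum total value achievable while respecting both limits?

Feasible sets respecting both limits:
- D+F: weight 17, bulk 13, value 78
- D: weight 6, bulk 10, value 45
- C+F: weight 14, bulk 13, value 38
Best: $78.

$78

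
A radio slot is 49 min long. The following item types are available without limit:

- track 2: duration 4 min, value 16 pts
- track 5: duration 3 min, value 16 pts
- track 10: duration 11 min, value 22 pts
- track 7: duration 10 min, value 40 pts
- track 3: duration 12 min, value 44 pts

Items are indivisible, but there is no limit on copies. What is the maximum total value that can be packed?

Best value-per-unit is track 5 at 16/3; filling with it alone gives 16×16 = 256.
Optimal mix: 1×track 2 + 15×track 5 → duration 49, value 256.

256 pts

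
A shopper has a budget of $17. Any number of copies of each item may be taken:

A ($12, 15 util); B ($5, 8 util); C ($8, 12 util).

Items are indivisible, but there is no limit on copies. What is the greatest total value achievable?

Best value-per-unit is B at 8/5, and filling with it alone uses cost 3×5=15. No mix of the others beats 3×8 = 24.

24 util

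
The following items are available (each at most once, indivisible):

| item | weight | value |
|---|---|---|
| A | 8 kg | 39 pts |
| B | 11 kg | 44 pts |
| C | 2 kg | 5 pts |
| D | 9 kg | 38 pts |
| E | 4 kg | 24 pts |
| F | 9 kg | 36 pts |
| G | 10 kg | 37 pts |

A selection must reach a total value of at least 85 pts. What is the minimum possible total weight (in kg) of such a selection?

Subsets with value ≥ 85, sorted by total weight:
- A+D+E: weight 21, value 101
- A+E+F: weight 21, value 99
Minimum weight: 21 kg.

21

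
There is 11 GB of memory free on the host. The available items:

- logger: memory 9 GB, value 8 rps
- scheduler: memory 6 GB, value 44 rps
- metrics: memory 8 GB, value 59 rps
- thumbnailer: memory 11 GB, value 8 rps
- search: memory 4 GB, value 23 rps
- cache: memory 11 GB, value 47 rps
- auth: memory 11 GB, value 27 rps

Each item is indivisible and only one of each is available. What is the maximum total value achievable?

Check high-value combinations within 11 GB:
- scheduler+search: memory 6+4=10, value 44+23=67
- metrics: memory 8, value 59
- cache: memory 11, value 47
- scheduler: memory 6, value 44
- auth: memory 11, value 27
Best: 67 rps.

67 rps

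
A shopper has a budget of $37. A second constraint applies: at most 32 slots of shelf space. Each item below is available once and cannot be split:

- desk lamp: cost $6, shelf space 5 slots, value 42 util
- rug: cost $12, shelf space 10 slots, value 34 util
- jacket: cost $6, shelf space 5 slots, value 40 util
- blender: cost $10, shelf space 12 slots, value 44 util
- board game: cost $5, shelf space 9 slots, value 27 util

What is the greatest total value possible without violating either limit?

160 util

Feasible sets respecting both limits:
- desk lamp+rug+jacket+blender: cost 34, shelf space 32, value 160
- desk lamp+jacket+blender+board game: cost 27, shelf space 31, value 153
- desk lamp+rug+jacket+board game: cost 29, shelf space 29, value 143
Best: 160 util.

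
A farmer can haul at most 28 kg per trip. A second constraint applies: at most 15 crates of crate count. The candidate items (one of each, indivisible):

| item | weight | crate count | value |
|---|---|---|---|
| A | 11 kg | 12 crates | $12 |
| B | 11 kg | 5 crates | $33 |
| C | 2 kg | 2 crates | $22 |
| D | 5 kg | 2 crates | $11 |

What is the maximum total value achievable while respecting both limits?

Feasible sets respecting both limits:
- B+C+D: weight 18, crate count 9, value 66
- B+C: weight 13, crate count 7, value 55
- B+D: weight 16, crate count 7, value 44
Best: $66.

$66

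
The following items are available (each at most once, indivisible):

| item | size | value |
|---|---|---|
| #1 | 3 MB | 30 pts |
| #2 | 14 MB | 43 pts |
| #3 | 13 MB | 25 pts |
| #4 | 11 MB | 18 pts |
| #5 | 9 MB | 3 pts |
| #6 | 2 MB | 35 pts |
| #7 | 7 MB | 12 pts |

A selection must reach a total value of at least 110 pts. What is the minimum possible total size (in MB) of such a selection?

Subsets with value ≥ 110, sorted by total size:
- #1+#2+#6+#7: size 26, value 120
- #1+#2+#5+#6: size 28, value 111
- #1+#2+#4+#6: size 30, value 126
Minimum size: 26 MB.

26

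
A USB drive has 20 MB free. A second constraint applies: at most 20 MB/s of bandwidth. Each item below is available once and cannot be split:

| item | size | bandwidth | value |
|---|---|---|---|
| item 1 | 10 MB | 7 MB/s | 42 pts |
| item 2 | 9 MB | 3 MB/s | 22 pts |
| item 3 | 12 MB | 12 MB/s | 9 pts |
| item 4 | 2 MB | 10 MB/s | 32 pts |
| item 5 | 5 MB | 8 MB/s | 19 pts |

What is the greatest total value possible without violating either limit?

Feasible sets respecting both limits:
- item 1+item 4: size 12, bandwidth 17, value 74
- item 1+item 2: size 19, bandwidth 10, value 64
- item 1+item 5: size 15, bandwidth 15, value 61
- item 2+item 4: size 11, bandwidth 13, value 54
Best: 74 pts.

74 pts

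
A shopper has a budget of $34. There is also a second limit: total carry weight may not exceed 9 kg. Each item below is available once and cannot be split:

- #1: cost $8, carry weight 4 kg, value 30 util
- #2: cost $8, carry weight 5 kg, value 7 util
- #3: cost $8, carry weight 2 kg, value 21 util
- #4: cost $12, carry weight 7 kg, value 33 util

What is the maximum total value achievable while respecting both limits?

Feasible sets respecting both limits:
- #3+#4: cost 20, carry weight 9, value 54
- #1+#3: cost 16, carry weight 6, value 51
- #1+#2: cost 16, carry weight 9, value 37
Best: 54 util.

54 util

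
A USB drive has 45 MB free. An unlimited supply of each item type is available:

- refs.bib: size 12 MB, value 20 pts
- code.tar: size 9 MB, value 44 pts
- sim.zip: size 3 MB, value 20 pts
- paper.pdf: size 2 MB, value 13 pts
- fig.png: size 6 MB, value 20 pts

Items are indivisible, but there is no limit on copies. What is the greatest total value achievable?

300 pts

Best value-per-unit is sim.zip at 20/3, and filling with it alone uses size 15×3=45. No mix of the others beats 15×20 = 300.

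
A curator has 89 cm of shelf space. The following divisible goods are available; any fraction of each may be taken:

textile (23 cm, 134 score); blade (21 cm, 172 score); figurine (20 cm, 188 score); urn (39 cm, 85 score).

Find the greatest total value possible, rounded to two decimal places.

548.49

Take in order of value per unit:
- figurine (188/20 per unit): all 20 → value 188, running total 188.00
- blade (172/21 per unit): all 21 → value 172, running total 360.00
- textile (134/23 per unit): all 23 → value 134, running total 494.00
- urn (85/39 per unit): 25 of 39 → value 25×85/39 = 54.4872, running total 548.49
Total 548.49.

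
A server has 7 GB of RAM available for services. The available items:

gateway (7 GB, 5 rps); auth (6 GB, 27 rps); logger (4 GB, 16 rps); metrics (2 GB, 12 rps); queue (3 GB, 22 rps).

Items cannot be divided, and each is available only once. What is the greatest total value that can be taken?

This is a 0/1 knapsack; check combinations near the capacity.
- logger+queue: memory 4+3=7, value 16+22=38
- metrics+queue: memory 2+3=5, value 12+22=34
- logger+metrics: memory 4+2=6, value 16+12=28
Best: 38 rps.

38 rps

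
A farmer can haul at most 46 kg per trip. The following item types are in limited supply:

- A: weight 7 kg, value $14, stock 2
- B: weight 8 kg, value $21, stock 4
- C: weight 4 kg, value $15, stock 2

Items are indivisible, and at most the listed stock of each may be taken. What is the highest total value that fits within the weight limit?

Top feasible selections:
- 2×A + 3×B + 2×C: weight 46, value 121
- 4×B + 2×C: weight 40, value 114
- 1×A + 4×B + 1×C: weight 43, value 113
Best: $121.

$121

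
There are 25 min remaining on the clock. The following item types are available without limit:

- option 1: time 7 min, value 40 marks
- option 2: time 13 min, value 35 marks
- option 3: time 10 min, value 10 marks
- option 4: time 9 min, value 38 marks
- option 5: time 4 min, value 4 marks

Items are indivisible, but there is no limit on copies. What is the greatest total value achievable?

124 marks

Best value-per-unit is option 1 at 40/7; filling with it alone gives 3×40 = 120.
Optimal mix: 3×option 1 + 1×option 5 → time 25, value 124.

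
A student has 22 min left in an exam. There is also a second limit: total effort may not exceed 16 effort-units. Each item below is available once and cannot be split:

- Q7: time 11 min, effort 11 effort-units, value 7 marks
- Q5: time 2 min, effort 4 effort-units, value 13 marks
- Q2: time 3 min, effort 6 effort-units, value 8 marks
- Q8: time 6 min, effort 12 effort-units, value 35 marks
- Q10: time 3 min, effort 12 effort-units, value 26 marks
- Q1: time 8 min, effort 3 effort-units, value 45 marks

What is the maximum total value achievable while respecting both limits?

Feasible sets respecting both limits:
- Q8+Q1: time 14, effort 15, value 80
- Q10+Q1: time 11, effort 15, value 71
- Q5+Q2+Q1: time 13, effort 13, value 66
- Q5+Q1: time 10, effort 7, value 58
Best: 80 marks.

80 marks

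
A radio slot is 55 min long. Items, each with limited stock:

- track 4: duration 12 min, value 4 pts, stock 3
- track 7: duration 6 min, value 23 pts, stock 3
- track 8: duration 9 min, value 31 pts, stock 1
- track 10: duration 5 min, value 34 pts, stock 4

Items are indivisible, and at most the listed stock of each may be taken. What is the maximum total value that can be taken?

Top feasible selections:
- 3×track 7 + 1×track 8 + 4×track 10: duration 47, value 236
- 1×track 4 + 2×track 7 + 1×track 8 + 4×track 10: duration 53, value 217
Best: 236 pts.

236 pts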